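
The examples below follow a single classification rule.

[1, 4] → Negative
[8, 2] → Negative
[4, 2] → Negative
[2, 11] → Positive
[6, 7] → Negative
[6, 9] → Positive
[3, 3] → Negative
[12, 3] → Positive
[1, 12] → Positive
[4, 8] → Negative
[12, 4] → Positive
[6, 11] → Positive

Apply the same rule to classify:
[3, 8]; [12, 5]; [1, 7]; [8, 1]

Negative, Positive, Negative, Negative

A rule that fits every label: max ≥ 9 — true of each 'Positive' example, false of each 'Negative' one.
[3, 8]: Negative (max 8).
[12, 5]: Positive (max 12).
[1, 7]: Negative (max 7).
[8, 1]: Negative (max 8).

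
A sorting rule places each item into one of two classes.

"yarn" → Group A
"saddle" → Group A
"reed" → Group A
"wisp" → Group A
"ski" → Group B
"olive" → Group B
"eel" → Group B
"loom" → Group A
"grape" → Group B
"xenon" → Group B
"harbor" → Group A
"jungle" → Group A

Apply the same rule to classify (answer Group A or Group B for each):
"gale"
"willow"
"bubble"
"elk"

Group A, Group A, Group A, Group B

'Group A' ⟺ even length.
"gale" — length 4, hence Group A.
"willow" — length 6, hence Group A.
"bubble" — length 6, hence Group A.
"elk" — length 3, hence Group B.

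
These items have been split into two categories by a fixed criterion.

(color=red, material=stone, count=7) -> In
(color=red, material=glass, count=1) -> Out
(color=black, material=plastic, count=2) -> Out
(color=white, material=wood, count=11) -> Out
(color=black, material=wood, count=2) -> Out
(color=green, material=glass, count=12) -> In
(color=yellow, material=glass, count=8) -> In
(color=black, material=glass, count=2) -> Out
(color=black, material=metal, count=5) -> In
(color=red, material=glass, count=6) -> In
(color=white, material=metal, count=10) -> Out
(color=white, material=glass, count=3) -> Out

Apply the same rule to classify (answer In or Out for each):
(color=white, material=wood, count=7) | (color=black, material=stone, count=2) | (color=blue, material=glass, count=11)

Out, Out, In

All 'In' examples share one property — color is not white AND count ≥ 3 — and every 'Out' example lacks it.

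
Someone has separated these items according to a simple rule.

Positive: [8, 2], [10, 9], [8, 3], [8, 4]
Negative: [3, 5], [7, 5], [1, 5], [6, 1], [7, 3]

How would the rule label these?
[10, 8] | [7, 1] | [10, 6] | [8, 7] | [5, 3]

Positive, Negative, Positive, Positive, Negative

The common property of the 'Positive' items is: first ≥ 8. No 'Negative' item has it.
[10, 8]: first 10, matches → Positive.
[7, 1]: first 7, doesn't match → Negative.
[10, 6]: first 10, matches → Positive.
[8, 7]: first 8, matches → Positive.
[5, 3]: first 5, doesn't match → Negative.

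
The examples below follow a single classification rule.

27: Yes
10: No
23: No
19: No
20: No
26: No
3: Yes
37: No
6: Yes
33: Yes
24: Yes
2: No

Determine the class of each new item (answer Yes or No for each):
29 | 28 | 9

No, No, Yes

Every 'Yes' example satisfies: multiple of 3. None of the 'No' examples do.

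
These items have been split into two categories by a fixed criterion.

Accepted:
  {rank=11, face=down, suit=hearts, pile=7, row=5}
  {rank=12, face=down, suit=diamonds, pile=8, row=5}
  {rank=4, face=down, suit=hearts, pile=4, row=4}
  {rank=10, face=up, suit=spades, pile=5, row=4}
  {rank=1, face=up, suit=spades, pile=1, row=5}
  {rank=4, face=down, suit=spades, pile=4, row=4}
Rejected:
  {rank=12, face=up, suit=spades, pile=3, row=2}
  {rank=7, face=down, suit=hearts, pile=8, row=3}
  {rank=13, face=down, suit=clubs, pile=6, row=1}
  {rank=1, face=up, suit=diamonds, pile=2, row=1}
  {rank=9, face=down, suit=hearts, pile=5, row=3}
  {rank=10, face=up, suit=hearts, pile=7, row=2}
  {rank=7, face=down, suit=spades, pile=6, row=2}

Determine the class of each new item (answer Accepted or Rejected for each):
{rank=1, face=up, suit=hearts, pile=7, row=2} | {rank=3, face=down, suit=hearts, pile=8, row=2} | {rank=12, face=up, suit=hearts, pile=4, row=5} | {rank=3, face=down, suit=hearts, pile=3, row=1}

The distinguishing property — row ≥ 4 — holds for all the 'Accepted' cases and none of the 'Rejected' cases.
Rejected: {rank=1, face=up, suit=hearts, pile=7, row=2}, since row = 2. Rejected: {rank=3, face=down, suit=hearts, pile=8, row=2}, since row = 2. Accepted: {rank=12, face=up, suit=hearts, pile=4, row=5}, since row = 5. Rejected: {rank=3, face=down, suit=hearts, pile=3, row=1}, since row = 1.

Rejected, Rejected, Accepted, Rejected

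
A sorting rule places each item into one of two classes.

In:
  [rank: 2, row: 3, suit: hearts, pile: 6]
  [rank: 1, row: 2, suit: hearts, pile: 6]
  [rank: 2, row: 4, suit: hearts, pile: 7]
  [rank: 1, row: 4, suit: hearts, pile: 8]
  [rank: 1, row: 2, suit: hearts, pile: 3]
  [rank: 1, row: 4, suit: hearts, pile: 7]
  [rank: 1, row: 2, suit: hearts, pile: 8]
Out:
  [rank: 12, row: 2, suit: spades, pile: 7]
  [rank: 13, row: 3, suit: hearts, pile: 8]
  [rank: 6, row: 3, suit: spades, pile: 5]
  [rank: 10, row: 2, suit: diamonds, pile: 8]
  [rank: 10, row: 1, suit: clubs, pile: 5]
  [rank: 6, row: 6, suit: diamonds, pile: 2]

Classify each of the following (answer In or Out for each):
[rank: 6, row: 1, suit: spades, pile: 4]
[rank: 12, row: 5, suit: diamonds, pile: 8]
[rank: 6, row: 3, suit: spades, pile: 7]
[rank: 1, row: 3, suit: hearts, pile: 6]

Out, Out, Out, In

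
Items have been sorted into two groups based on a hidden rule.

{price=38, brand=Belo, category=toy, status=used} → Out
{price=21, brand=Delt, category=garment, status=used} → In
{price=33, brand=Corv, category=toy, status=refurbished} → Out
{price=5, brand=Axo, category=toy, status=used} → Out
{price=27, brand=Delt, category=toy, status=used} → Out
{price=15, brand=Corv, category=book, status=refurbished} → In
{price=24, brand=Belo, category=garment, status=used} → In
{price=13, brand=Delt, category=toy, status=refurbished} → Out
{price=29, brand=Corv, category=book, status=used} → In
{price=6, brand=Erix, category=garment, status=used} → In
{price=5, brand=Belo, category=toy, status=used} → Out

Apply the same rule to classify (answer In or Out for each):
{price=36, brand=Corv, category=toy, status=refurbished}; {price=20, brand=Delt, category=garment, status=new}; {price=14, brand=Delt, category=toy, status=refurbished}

The classifier is using: category is not toy.
{price=36, brand=Corv, category=toy, status=refurbished}: Out (category is toy). {price=20, brand=Delt, category=garment, status=new}: In (category is garment). {price=14, brand=Delt, category=toy, status=refurbished}: Out (category is toy).

Out, In, Out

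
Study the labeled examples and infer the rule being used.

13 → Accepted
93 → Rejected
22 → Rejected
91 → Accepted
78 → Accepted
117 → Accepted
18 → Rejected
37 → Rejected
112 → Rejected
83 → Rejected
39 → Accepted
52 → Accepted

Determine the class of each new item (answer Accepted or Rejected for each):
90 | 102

Rejected, Rejected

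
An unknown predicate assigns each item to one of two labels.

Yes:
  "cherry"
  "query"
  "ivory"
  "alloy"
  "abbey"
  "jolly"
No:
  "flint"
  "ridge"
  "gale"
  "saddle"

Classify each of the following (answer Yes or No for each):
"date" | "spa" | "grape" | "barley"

No, No, No, Yes

The distinguishing property — contains 'y' — holds for all the 'Yes' cases and none of the 'No' cases.
"date" — no 'y', hence No. "spa" — no 'y', hence No. "grape" — no 'y', hence No. "barley" — has 'y', hence Yes.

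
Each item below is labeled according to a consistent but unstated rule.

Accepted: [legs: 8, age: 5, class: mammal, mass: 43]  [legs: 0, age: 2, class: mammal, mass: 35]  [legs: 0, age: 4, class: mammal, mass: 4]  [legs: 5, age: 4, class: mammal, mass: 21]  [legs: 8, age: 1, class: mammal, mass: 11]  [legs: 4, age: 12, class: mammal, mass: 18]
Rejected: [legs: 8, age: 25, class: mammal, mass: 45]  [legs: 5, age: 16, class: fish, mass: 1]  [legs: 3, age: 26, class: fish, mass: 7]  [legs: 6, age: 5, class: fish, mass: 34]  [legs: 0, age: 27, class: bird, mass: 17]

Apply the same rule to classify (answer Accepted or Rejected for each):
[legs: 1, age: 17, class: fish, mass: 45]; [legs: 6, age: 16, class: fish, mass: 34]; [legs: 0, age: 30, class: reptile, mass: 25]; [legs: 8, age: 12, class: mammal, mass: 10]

The distinguishing property — class is mammal AND age ≤ 12 — holds for all the 'Accepted' cases and none of the 'Rejected' cases.
[legs: 1, age: 17, class: fish, mass: 45]: class is fish, age = 17 — doesn't match, so Rejected.
[legs: 6, age: 16, class: fish, mass: 34]: class is fish, age = 16 — doesn't match, so Rejected.
[legs: 0, age: 30, class: reptile, mass: 25]: class is reptile, age = 30 — doesn't match, so Rejected.
[legs: 8, age: 12, class: mammal, mass: 10]: class is mammal, age = 12 — has this property, so Accepted.

Rejected, Rejected, Rejected, Accepted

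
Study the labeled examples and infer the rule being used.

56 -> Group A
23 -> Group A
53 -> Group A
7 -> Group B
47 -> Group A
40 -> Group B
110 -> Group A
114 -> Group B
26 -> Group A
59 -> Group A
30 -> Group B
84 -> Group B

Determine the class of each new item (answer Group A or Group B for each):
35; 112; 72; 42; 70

Group A, Group B, Group B, Group B, Group B

The pattern is that an item is 'Group A' exactly when: ≡ 2 (mod 3).
35: Group A (35 mod 3 = 2). 112: Group B (112 mod 3 = 1). 72: Group B (72 mod 3 = 0). 42: Group B (42 mod 3 = 0). 70: Group B (70 mod 3 = 1).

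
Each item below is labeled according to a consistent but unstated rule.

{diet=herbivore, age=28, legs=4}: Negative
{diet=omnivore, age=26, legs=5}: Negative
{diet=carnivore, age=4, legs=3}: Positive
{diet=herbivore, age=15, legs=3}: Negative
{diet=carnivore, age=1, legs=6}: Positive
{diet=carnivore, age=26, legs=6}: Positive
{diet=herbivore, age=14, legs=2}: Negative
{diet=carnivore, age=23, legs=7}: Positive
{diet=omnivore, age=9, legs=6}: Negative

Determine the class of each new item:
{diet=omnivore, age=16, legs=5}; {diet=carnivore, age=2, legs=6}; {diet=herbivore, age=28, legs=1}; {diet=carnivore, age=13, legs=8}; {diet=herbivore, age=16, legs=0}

Checking candidate rules against both groups, what survives is: diet is carnivore.
{diet=omnivore, age=16, legs=5} — diet is omnivore, hence Negative. {diet=carnivore, age=2, legs=6} — diet is carnivore, hence Positive. {diet=herbivore, age=28, legs=1} — diet is herbivore, hence Negative. {diet=carnivore, age=13, legs=8} — diet is carnivore, hence Positive. {diet=herbivore, age=16, legs=0} — diet is herbivore, hence Negative.

Negative, Positive, Negative, Positive, Negative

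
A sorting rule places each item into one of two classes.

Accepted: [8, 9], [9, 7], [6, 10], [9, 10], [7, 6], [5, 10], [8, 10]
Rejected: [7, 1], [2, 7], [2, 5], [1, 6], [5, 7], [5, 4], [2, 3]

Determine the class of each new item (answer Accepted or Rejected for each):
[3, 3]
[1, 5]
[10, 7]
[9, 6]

Rejected, Rejected, Accepted, Accepted

One predicate separates the groups cleanly: sum ≥ 13.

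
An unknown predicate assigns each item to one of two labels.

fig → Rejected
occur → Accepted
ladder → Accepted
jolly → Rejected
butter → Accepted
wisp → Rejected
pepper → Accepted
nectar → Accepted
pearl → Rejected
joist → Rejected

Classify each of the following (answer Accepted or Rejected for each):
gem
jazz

Rejected, Rejected

'Accepted' ⟺ ends with 'r'.
gem: ends with 'm' — doesn't match, so Rejected.
jazz: ends with 'z' — doesn't match, so Rejected.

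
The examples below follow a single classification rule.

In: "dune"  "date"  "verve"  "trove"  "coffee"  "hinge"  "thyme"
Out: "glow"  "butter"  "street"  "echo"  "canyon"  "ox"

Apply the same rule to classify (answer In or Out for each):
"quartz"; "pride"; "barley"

Out, In, Out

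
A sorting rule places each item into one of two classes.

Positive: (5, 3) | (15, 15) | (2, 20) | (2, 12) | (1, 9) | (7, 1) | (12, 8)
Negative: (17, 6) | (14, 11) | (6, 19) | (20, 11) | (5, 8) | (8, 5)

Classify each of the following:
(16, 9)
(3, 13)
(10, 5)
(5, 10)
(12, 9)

Negative, Positive, Negative, Negative, Negative

The classifier is using: sum is even.
Negative: (16, 9), since 16+9 = 25.
Positive: (3, 13), since 3+13 = 16.
Negative: (10, 5), since 10+5 = 15.
Negative: (5, 10), since 5+10 = 15.
Negative: (12, 9), since 12+9 = 21.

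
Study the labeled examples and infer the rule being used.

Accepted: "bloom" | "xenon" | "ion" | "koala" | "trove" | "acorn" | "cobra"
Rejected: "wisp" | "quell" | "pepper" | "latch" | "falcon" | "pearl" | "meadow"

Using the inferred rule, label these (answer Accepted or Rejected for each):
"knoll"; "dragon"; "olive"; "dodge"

Accepted, Rejected, Accepted, Accepted

The classifier is using: odd length AND contains 'o'.
"knoll" → length 5, has 'o' → Accepted. "dragon" → length 6, has 'o' → Rejected. "olive" → length 5, has 'o' → Accepted. "dodge" → length 5, has 'o' → Accepted.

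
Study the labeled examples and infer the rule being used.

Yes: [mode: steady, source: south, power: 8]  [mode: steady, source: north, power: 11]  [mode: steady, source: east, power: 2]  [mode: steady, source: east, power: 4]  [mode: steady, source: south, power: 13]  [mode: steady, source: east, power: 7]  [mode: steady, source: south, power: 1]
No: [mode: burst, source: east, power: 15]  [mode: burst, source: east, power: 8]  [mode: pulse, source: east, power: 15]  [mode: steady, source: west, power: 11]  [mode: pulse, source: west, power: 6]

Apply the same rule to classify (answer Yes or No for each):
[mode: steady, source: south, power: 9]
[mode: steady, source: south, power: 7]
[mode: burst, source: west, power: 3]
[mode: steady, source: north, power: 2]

One predicate separates the groups cleanly: mode is steady AND source is not west.

Yes, Yes, No, Yes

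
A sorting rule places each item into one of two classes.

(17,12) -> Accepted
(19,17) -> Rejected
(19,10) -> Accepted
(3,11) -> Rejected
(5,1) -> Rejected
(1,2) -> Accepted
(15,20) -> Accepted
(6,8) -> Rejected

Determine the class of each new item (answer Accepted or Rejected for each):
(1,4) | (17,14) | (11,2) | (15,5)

Accepted, Accepted, Accepted, Rejected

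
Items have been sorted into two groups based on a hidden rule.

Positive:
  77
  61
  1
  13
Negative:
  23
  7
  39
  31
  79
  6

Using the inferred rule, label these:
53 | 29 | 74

Comparing the two groups points to one rule — ≡ 1 (mod 4).
53: 53 mod 4 = 1 — qualifies, so Positive.
29: 29 mod 4 = 1 — qualifies, so Positive.
74: 74 mod 4 = 2 — fails the rule, so Negative.

Positive, Positive, Negative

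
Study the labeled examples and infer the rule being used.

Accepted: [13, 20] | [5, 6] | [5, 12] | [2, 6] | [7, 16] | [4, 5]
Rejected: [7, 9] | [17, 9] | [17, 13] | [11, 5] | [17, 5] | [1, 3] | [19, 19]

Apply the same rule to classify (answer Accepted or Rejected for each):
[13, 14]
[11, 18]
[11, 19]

'Accepted' ⟺ product is even.
Accepted: [13, 14], since 13·14 = 182. Accepted: [11, 18], since 11·18 = 198. Rejected: [11, 19], since 11·19 = 209.

Accepted, Accepted, Rejected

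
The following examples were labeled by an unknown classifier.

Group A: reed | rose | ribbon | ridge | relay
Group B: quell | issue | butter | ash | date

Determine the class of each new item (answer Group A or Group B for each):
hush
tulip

Group B, Group B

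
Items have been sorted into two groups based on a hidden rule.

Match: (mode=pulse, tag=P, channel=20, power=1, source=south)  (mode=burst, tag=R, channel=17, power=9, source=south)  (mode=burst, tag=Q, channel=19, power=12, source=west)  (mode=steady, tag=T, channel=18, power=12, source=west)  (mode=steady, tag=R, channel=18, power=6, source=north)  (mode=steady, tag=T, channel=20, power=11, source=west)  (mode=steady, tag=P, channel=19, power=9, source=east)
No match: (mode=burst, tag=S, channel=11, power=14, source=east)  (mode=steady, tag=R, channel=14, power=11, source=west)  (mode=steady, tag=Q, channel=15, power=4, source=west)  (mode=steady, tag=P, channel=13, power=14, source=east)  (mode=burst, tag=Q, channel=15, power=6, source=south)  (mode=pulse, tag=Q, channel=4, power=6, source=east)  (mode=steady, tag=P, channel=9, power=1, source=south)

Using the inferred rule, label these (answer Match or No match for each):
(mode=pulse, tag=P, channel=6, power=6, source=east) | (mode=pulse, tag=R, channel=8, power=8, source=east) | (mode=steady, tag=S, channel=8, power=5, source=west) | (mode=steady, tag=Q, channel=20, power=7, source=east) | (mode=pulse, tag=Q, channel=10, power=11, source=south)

No match, No match, No match, Match, No match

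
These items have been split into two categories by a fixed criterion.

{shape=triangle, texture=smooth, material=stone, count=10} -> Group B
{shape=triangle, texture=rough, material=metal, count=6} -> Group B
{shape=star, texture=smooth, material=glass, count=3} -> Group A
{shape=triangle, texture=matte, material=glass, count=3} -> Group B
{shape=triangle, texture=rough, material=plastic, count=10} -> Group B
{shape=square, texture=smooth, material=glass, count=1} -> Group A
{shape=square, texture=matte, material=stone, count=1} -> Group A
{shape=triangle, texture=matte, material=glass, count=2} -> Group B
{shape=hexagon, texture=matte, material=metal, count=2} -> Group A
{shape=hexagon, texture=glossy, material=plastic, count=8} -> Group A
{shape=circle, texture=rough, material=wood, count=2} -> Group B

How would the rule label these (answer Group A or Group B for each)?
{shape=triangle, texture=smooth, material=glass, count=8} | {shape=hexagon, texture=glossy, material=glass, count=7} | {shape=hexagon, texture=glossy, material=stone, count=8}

Group B, Group A, Group A

The rule appears to be: shape is not circle AND shape is not triangle.
{shape=triangle, texture=smooth, material=glass, count=8} → shape is triangle → Group B.
{shape=hexagon, texture=glossy, material=glass, count=7} → shape is hexagon → Group A.
{shape=hexagon, texture=glossy, material=stone, count=8} → shape is hexagon → Group A.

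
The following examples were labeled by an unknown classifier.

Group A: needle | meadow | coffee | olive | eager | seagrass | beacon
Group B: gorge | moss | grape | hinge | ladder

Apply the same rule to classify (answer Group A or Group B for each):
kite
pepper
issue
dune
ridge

The common property of the 'Group A' items is: has ≥ 3 vowels. No 'Group B' item has it.
kite: 2 vowels — doesn't match, so Group B.
pepper: 2 vowels — doesn't match, so Group B.
issue: 3 vowels — meets the rule, so Group A.
dune: 2 vowels — doesn't match, so Group B.
ridge: 2 vowels — doesn't match, so Group B.

Group B, Group B, Group A, Group B, Group B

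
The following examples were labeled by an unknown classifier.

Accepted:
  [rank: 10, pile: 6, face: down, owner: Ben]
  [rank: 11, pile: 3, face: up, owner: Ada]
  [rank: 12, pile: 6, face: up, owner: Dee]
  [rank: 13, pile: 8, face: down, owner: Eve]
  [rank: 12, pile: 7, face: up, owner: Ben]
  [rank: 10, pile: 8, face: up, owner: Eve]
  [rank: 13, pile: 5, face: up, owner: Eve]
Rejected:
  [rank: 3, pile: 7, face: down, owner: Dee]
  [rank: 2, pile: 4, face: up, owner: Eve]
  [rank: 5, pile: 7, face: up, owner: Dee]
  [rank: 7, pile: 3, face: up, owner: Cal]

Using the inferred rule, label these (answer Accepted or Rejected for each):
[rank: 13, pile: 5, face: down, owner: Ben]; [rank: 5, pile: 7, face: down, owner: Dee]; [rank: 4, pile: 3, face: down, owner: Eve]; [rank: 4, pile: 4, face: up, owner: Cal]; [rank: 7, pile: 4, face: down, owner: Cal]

Accepted, Rejected, Rejected, Rejected, Rejected

One predicate separates the groups cleanly: rank ≥ 10.
Accepted: [rank: 13, pile: 5, face: down, owner: Ben], since rank = 13. Rejected: [rank: 5, pile: 7, face: down, owner: Dee], since rank = 5. Rejected: [rank: 4, pile: 3, face: down, owner: Eve], since rank = 4. Rejected: [rank: 4, pile: 4, face: up, owner: Cal], since rank = 4. Rejected: [rank: 7, pile: 4, face: down, owner: Cal], since rank = 7.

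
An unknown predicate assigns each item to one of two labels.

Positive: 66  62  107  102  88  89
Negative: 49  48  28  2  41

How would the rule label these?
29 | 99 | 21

Negative, Positive, Negative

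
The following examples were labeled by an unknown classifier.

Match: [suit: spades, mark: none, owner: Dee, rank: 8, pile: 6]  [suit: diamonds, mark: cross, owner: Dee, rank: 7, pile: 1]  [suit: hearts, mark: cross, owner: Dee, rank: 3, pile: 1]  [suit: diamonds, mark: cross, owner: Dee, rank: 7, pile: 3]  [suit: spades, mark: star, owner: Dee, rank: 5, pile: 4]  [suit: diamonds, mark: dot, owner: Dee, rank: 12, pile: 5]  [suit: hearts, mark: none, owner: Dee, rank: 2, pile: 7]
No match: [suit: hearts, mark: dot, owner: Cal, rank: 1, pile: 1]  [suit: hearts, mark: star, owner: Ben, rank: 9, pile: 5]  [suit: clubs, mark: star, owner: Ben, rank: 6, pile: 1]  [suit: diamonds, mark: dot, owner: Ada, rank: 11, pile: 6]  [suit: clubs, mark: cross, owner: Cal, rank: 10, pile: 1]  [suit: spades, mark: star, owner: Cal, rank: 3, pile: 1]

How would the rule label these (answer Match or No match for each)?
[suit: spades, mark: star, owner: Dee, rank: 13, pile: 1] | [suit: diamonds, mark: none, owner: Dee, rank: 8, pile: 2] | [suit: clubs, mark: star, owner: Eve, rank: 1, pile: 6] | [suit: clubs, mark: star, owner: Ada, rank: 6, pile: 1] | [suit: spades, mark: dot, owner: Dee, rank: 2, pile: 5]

The simplest hypothesis consistent with all the labels is: owner is Dee.
Match: [suit: spades, mark: star, owner: Dee, rank: 13, pile: 1], since owner is Dee.
Match: [suit: diamonds, mark: none, owner: Dee, rank: 8, pile: 2], since owner is Dee.
No match: [suit: clubs, mark: star, owner: Eve, rank: 1, pile: 6], since owner is Eve.
No match: [suit: clubs, mark: star, owner: Ada, rank: 6, pile: 1], since owner is Ada.
Match: [suit: spades, mark: dot, owner: Dee, rank: 2, pile: 5], since owner is Dee.

Match, Match, No match, No match, Match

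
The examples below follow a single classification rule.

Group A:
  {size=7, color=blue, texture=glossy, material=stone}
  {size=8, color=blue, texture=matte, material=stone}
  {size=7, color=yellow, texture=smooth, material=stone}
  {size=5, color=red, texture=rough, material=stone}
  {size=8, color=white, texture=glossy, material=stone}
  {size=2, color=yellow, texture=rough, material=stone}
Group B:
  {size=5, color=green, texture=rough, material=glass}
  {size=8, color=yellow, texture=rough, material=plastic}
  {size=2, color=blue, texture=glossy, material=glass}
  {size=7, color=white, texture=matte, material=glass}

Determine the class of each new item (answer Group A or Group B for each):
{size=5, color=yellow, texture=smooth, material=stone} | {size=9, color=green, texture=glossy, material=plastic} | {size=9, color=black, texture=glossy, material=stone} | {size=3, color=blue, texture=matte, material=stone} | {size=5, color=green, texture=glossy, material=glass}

Group A, Group B, Group A, Group A, Group B

The common property of the 'Group A' items is: material is stone. No 'Group B' item has it.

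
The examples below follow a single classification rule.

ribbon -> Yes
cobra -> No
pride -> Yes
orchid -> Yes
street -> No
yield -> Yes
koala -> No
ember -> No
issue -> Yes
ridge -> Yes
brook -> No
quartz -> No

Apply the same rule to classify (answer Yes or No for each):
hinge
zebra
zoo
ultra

Yes, No, No, No

Looking at the examples, the only property every 'Yes' case has and every 'No' case lacks is: contains 'i'.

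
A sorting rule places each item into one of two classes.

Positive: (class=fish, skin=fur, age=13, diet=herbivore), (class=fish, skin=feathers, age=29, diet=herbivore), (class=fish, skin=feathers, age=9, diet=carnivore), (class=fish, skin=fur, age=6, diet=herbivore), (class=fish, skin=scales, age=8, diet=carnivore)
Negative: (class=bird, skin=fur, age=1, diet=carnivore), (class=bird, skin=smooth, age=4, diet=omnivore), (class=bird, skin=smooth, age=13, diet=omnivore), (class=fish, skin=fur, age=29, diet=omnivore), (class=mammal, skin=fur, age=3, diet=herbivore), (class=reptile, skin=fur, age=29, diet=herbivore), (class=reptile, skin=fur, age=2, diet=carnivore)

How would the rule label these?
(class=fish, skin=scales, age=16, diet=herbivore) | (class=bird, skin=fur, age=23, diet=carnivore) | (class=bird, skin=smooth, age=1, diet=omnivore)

Positive, Negative, Negative

All 'Positive' examples share one property — class is fish AND diet is not omnivore — and every 'Negative' example lacks it.
(class=fish, skin=scales, age=16, diet=herbivore): class is fish, diet is herbivore — passes, so Positive.
(class=bird, skin=fur, age=23, diet=carnivore): class is bird, diet is carnivore — does not fit, so Negative.
(class=bird, skin=smooth, age=1, diet=omnivore): class is bird, diet is omnivore — does not fit, so Negative.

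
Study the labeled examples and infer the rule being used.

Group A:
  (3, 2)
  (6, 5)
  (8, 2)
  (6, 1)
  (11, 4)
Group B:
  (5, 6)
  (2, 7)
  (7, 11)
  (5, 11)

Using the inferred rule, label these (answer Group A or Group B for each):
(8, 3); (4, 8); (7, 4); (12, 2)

A rule that fits every label: first > second — true of each 'Group A' example, false of each 'Group B' one.

Group A, Group B, Group A, Group A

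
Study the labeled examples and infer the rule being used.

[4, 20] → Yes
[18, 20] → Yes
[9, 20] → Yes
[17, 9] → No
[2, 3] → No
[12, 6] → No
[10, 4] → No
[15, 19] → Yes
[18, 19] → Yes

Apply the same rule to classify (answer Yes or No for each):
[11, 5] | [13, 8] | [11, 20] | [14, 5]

Rule: second ≥ 10. This holds for each 'Yes' example and fails for each 'No' one.
[11, 5] → second 5 → No.
[13, 8] → second 8 → No.
[11, 20] → second 20 → Yes.
[14, 5] → second 5 → No.

No, No, Yes, No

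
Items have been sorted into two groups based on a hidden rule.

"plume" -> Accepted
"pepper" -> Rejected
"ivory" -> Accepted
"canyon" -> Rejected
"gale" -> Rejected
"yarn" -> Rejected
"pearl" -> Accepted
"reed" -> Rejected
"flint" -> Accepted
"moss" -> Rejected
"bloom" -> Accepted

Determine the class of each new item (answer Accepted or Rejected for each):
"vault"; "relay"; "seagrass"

Rule: odd length. This holds for each 'Accepted' example and fails for each 'Rejected' one.

Accepted, Accepted, Rejected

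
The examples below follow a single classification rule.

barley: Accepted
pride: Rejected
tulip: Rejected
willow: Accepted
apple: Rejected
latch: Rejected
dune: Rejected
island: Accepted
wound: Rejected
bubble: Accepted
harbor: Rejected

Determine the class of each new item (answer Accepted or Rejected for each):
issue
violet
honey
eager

Rejected, Accepted, Rejected, Rejected

The common property of the 'Accepted' items is: even length AND contains 'l'. No 'Rejected' item has it.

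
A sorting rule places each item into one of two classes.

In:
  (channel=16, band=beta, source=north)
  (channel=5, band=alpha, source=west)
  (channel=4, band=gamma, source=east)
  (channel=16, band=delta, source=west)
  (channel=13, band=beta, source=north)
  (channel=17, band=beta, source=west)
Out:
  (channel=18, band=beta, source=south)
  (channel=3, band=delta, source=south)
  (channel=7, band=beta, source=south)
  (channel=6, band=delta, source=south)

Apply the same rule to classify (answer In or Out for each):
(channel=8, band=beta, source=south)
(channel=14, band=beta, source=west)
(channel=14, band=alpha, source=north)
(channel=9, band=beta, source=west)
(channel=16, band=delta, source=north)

Out, In, In, In, In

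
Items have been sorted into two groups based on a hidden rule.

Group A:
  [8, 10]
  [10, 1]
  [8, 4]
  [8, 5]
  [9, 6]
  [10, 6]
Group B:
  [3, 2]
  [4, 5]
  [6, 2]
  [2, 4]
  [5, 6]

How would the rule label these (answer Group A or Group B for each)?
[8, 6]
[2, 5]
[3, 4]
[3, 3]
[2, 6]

The classifier is using: first ≥ 8.
[8, 6]: Group A (first 8). [2, 5]: Group B (first 2). [3, 4]: Group B (first 3). [3, 3]: Group B (first 3). [2, 6]: Group B (first 2).

Group A, Group B, Group B, Group B, Group B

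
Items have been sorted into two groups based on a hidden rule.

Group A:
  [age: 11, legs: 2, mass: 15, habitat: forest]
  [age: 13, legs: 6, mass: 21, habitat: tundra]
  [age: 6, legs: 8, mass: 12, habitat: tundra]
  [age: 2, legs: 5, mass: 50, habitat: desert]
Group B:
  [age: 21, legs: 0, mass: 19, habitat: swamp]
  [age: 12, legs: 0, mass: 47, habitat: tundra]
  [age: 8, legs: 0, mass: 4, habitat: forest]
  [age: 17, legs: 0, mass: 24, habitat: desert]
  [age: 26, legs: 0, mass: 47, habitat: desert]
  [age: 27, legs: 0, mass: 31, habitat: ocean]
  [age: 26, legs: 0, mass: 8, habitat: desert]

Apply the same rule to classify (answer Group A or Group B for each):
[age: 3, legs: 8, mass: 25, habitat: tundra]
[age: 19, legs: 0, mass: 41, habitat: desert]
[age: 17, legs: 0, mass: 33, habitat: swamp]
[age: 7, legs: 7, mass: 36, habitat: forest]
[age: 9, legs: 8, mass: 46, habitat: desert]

Group A, Group B, Group B, Group A, Group A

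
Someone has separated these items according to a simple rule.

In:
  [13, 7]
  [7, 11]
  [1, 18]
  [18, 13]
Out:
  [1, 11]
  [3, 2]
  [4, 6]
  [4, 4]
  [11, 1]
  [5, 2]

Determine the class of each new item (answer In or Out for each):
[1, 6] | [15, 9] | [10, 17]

Out, In, In

Every 'In' example satisfies: sum ≥ 18. None of the 'Out' examples do.
[1, 6]: 1+6 = 7 — does not satisfy this, so Out.
[15, 9]: 15+9 = 24 — has this property, so In.
[10, 17]: 10+17 = 27 — has this property, so In.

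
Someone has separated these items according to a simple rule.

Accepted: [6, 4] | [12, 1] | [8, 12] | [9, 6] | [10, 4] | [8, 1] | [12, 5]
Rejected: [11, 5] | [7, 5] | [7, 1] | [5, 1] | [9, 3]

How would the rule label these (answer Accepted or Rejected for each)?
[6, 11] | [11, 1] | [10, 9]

Accepted, Rejected, Accepted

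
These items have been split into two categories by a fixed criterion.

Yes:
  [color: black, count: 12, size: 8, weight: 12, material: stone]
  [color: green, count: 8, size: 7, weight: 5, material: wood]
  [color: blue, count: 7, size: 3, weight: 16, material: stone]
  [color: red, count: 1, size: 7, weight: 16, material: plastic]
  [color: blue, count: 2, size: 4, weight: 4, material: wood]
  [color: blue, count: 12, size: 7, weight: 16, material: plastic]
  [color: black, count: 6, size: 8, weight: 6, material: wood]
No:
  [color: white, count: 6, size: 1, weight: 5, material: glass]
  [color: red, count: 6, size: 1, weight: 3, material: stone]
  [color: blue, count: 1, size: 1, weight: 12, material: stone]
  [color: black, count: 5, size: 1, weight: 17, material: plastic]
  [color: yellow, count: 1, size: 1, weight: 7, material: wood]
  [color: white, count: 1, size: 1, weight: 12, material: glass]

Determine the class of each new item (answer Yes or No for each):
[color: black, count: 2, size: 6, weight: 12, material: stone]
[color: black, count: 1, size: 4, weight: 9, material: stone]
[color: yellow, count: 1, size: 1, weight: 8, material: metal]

The common property of the 'Yes' items is: size ≥ 3. No 'No' item has it.
Yes: [color: black, count: 2, size: 6, weight: 12, material: stone], since size = 6. Yes: [color: black, count: 1, size: 4, weight: 9, material: stone], since size = 4. No: [color: yellow, count: 1, size: 1, weight: 8, material: metal], since size = 1.

Yes, Yes, No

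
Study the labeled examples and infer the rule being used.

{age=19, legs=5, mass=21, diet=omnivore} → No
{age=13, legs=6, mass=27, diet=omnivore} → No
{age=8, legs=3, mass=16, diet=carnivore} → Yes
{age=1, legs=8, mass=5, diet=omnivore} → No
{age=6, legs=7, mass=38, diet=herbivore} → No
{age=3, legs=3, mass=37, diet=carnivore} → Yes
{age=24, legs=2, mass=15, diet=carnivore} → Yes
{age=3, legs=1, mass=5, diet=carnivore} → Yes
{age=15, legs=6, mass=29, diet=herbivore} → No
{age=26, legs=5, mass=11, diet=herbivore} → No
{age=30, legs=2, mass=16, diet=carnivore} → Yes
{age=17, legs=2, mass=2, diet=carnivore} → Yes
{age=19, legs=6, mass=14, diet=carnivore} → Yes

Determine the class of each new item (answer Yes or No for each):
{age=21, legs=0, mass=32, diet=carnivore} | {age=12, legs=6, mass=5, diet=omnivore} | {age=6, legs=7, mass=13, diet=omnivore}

The common property of the 'Yes' items is: diet is carnivore. No 'No' item has it.
{age=21, legs=0, mass=32, diet=carnivore} → diet is carnivore → Yes.
{age=12, legs=6, mass=5, diet=omnivore} → diet is omnivore → No.
{age=6, legs=7, mass=13, diet=omnivore} → diet is omnivore → No.

Yes, No, No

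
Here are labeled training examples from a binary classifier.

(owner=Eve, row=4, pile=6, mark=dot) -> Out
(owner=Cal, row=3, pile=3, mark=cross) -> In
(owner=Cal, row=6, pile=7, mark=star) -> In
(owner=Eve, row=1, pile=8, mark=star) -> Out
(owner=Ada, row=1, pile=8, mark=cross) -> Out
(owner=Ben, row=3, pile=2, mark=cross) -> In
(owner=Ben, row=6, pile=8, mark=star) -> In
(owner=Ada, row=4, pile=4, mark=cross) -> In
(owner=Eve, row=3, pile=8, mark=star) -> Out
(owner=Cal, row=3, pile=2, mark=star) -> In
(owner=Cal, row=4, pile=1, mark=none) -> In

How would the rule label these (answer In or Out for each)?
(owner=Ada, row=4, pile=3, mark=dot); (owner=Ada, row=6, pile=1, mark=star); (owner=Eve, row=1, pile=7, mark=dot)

A rule that fits every label: pile ≤ 4 OR row = 6 — true of each 'In' example, false of each 'Out' one.

In, In, Out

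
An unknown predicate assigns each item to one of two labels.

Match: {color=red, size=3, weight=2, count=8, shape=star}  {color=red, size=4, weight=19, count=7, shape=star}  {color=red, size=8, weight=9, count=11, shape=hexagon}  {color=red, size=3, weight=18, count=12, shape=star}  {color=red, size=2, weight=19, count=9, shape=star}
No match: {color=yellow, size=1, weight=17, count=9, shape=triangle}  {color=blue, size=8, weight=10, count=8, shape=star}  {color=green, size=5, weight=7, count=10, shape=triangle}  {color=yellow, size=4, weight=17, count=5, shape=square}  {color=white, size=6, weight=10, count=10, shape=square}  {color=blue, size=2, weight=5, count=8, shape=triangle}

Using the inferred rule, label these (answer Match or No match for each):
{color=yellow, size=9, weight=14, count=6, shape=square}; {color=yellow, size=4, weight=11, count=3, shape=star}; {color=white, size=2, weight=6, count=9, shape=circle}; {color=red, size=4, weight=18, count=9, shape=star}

One predicate separates the groups cleanly: color is red.
{color=yellow, size=9, weight=14, count=6, shape=square} — color is yellow, hence No match. {color=yellow, size=4, weight=11, count=3, shape=star} — color is yellow, hence No match. {color=white, size=2, weight=6, count=9, shape=circle} — color is white, hence No match. {color=red, size=4, weight=18, count=9, shape=star} — color is red, hence Match.

No match, No match, No match, Match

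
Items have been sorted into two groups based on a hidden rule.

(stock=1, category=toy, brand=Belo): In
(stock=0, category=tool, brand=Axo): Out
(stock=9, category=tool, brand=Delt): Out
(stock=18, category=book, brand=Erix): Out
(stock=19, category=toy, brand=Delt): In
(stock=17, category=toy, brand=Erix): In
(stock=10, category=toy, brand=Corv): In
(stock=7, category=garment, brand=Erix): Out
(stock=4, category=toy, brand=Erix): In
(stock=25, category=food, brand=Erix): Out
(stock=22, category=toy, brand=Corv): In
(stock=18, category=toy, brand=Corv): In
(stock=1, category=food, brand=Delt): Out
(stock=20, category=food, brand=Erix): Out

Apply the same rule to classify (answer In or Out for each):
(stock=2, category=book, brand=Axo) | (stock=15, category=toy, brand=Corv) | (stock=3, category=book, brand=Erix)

Every 'In' example satisfies: category is toy. None of the 'Out' examples do.
(stock=2, category=book, brand=Axo): Out (category is book). (stock=15, category=toy, brand=Corv): In (category is toy). (stock=3, category=book, brand=Erix): Out (category is book).

Out, In, Out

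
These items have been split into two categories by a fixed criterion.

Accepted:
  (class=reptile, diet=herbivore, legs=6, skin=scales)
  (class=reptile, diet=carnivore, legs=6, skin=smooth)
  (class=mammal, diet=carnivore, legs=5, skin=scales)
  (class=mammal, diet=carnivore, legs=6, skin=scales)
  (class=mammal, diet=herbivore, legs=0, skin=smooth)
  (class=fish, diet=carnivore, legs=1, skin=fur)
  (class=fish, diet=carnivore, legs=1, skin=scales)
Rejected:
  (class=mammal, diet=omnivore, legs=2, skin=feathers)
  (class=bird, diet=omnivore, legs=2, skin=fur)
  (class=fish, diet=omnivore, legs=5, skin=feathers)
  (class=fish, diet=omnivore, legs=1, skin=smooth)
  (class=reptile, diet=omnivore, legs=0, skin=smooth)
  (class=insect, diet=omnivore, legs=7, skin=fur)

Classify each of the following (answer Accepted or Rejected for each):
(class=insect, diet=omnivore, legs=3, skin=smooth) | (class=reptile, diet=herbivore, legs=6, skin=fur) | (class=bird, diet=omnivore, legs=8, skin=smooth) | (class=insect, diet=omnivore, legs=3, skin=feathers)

Rule: diet is not omnivore. This holds for each 'Accepted' example and fails for each 'Rejected' one.

Rejected, Accepted, Rejected, Rejected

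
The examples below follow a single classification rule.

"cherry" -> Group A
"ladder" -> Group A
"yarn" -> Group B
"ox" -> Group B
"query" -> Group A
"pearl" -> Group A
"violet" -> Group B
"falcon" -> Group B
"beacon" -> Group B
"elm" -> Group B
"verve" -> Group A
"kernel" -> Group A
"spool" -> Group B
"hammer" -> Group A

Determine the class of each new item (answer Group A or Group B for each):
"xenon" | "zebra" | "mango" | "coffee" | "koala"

Group B, Group A, Group B, Group B, Group B

The rule appears to be: contains 'e' AND contains 'r'.
"xenon": has 'e', no 'r', does not satisfy this → Group B. "zebra": has 'e', has 'r', passes → Group A. "mango": no 'e', no 'r', does not satisfy this → Group B. "coffee": has 'e', no 'r', does not satisfy this → Group B. "koala": no 'e', no 'r', does not satisfy this → Group B.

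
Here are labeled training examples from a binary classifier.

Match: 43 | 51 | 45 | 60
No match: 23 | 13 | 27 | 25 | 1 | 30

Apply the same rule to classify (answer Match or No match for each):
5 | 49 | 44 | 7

The distinguishing property — at least 43 — holds for all the 'Match' cases and none of the 'No match' cases.
No match: 5, since 5 < 43. Match: 49, since 49 ≥ 43. Match: 44, since 44 ≥ 43. No match: 7, since 7 < 43.

No match, Match, Match, No match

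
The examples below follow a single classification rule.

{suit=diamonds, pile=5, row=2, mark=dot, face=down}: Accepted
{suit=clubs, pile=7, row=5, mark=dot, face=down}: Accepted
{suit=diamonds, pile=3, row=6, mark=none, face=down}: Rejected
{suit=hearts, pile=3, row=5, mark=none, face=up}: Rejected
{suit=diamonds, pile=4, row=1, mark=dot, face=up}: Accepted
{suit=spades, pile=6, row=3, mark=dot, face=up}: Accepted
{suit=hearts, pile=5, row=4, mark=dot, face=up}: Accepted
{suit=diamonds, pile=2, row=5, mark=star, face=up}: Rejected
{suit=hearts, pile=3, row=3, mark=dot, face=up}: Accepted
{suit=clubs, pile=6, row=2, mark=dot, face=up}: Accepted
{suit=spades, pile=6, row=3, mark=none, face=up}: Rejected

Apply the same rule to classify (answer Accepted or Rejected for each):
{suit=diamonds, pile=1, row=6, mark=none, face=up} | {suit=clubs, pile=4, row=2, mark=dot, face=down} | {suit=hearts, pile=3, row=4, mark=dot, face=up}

Rejected, Accepted, Accepted

Looking at the examples, the only property every 'Accepted' case has and every 'Rejected' case lacks is: mark is dot.
{suit=diamonds, pile=1, row=6, mark=none, face=up}: mark is none — does not fit, so Rejected.
{suit=clubs, pile=4, row=2, mark=dot, face=down}: mark is dot — satisfies this, so Accepted.
{suit=hearts, pile=3, row=4, mark=dot, face=up}: mark is dot — satisfies this, so Accepted.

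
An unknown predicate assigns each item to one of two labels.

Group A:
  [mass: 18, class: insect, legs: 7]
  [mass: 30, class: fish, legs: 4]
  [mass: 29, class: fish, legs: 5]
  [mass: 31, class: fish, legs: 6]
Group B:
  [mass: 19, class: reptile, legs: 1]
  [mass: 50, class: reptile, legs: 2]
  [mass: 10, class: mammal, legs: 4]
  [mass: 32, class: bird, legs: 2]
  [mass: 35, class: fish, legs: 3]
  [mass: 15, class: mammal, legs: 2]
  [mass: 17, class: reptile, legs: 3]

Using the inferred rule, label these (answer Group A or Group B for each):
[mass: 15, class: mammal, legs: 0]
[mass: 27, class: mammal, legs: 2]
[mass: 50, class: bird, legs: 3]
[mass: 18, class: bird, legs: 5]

Group B, Group B, Group B, Group A

A rule that fits every label: mass ≥ 15 AND legs ≥ 4 — true of each 'Group A' example, false of each 'Group B' one.
[mass: 15, class: mammal, legs: 0] — mass = 15, legs = 0, hence Group B. [mass: 27, class: mammal, legs: 2] — mass = 27, legs = 2, hence Group B. [mass: 50, class: bird, legs: 3] — mass = 50, legs = 3, hence Group B. [mass: 18, class: bird, legs: 5] — mass = 18, legs = 5, hence Group A.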